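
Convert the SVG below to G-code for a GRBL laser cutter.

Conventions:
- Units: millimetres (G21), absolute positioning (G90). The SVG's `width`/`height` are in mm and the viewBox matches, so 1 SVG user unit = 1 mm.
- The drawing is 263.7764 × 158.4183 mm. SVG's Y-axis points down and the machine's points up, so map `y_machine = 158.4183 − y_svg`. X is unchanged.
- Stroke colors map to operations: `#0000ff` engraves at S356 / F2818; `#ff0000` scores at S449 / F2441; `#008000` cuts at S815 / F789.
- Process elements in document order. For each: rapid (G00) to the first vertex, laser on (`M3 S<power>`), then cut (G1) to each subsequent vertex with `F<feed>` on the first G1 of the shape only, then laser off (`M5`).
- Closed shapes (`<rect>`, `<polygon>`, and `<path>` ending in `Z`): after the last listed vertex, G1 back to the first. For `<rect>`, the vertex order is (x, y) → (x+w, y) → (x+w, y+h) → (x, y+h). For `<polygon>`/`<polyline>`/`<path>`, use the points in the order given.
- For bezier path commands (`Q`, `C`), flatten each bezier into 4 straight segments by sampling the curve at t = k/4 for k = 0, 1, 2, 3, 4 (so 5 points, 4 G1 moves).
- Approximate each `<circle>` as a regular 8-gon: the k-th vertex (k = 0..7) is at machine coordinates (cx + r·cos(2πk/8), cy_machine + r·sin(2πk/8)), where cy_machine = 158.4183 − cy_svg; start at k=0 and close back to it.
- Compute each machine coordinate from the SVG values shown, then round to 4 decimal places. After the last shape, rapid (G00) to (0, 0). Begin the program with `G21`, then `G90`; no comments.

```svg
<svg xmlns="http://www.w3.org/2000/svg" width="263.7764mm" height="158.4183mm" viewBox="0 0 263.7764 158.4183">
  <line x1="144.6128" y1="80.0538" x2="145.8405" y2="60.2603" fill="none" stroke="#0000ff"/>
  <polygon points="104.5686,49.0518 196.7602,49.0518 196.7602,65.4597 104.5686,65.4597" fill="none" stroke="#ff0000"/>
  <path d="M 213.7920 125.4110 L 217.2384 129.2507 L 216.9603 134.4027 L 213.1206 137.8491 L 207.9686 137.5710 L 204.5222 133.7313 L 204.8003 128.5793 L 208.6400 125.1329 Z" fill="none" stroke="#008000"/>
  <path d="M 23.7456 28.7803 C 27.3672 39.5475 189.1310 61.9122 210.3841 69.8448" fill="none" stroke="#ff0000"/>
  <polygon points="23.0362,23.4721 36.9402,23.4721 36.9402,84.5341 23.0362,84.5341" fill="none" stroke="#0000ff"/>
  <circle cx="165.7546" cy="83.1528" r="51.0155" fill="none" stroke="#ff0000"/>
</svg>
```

G21
G90
G00 X144.6128 Y78.3645
M3 S356
G1 X145.8405 Y98.1580 F2818
M5
G00 X104.5686 Y109.3665
M3 S449
G1 X196.7602 Y109.3665 F2441
G1 X196.7602 Y92.9586
G1 X104.5686 Y92.9586
G1 X104.5686 Y109.3665
M5
G00 X213.7920 Y33.0073
M3 S815
G1 X217.2384 Y29.1676 F789
G1 X216.9603 Y24.0156
G1 X213.1206 Y20.5692
G1 X207.9686 Y20.8473
G1 X204.5222 Y24.6870
G1 X204.8003 Y29.8390
G1 X208.6400 Y33.2854
G1 X213.7920 Y33.0073
M5
G00 X23.7456 Y129.6380
M3 S449
G1 X51.4470 Y119.7948 F2441
G1 X110.4530 Y108.0428
G1 X172.7650 Y96.8223
G1 X210.3841 Y88.5735
M5
G00 X23.0362 Y134.9462
M3 S356
G1 X36.9402 Y134.9462 F2818
G1 X36.9402 Y73.8842
G1 X23.0362 Y73.8842
G1 X23.0362 Y134.9462
M5
G00 X216.7701 Y75.2655
M3 S449
G1 X201.8280 Y111.3389 F2441
G1 X165.7546 Y126.2810
G1 X129.6812 Y111.3389
G1 X114.7391 Y75.2655
G1 X129.6812 Y39.1921
G1 X165.7546 Y24.2500
G1 X201.8280 Y39.1921
G1 X216.7701 Y75.2655
M5
G00 X0.0000 Y0.0000

1 u = 1 mm; y_m = 158.4183 − y.

[1] `<line>` line segment, #0000ff→engrave S356 F2818: (144.6128,78.3645) → (145.8405,98.1580)

[2] `<polygon>` rectangle, #ff0000→score S449 F2441: (104.5686,109.3665) → (196.7602,109.3665) → (196.7602,92.9586) → (104.5686,92.9586) → (104.5686,109.3665) (closed)

[3] `<path>` regular polygon, #008000→cut S815 F789: (213.7920,33.0073) → (217.2384,29.1676) → (216.9603,24.0156) → (213.1206,20.5692) → (207.9686,20.8473) → (204.5222,24.6870) → (204.8003,29.8390) → (208.6400,33.2854) → (213.7920,33.0073) (closed)

[4] `<path>` cubic bezier, #ff0000→score S449 F2441: (23.7456,129.6380) → (51.4470,119.7948) → (110.4530,108.0428) → (172.7650,96.8223) → (210.3841,88.5735)

[5] `<polygon>` rectangle, #0000ff→engrave S356 F2818: (23.0362,134.9462) → (36.9402,134.9462) → (36.9402,73.8842) → (23.0362,73.8842) → (23.0362,134.9462) (closed)

[6] `<circle>` circle, #ff0000→score S449 F2441: (216.7701,75.2655) → (201.8280,111.3389) → (165.7546,126.2810) → (129.6812,111.3389) → (114.7391,75.2655) → (129.6812,39.1921) → (165.7546,24.2500) → (201.8280,39.1921) → (216.7701,75.2655) (closed)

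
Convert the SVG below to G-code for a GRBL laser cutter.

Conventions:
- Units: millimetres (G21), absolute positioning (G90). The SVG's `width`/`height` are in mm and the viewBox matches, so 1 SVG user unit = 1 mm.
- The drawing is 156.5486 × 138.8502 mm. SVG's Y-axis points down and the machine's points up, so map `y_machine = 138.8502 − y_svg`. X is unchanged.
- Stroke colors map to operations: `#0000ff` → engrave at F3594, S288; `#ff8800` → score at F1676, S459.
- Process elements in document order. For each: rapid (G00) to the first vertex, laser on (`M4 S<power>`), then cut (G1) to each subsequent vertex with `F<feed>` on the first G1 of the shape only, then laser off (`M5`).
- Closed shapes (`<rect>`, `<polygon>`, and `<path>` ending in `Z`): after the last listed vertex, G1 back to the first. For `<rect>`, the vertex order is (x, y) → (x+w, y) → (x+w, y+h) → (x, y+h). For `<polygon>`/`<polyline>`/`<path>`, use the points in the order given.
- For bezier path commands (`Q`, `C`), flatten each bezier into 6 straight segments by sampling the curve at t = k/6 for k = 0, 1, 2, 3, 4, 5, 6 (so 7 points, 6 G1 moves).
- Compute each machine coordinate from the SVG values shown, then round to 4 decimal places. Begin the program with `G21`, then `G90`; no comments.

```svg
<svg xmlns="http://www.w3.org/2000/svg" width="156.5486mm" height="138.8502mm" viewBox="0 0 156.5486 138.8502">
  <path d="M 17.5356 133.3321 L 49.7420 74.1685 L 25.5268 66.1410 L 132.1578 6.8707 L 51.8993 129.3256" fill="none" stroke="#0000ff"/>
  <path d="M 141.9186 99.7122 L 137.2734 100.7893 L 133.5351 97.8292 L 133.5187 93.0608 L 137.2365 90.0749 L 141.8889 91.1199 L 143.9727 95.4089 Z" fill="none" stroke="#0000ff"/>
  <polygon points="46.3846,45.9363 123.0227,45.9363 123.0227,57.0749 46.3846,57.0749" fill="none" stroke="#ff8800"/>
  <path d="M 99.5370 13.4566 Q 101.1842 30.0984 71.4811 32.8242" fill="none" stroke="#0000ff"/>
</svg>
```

G21
G90
G00 X17.5356 Y5.5181
M4 S288
G1 X49.7420 Y64.6817 F3594
G1 X25.5268 Y72.7092
G1 X132.1578 Y131.9795
G1 X51.8993 Y9.5246
M5
G00 X141.9186 Y39.1380
M4 S288
G1 X137.2734 Y38.0609 F3594
G1 X133.5351 Y41.0210
G1 X133.5187 Y45.7894
G1 X137.2365 Y48.7753
G1 X141.8889 Y47.7303
G1 X143.9727 Y43.4413
G1 X141.9186 Y39.1380
M5
G00 X46.3846 Y92.9139
M4 S459
G1 X123.0227 Y92.9139 F1676
G1 X123.0227 Y81.7753
G1 X46.3846 Y81.7753
G1 X46.3846 Y92.9139
M5
G00 X99.5370 Y125.3936
M4 S288
G1 X99.2152 Y120.2329 F3594
G1 X97.1518 Y115.8453
G1 X93.3466 Y112.2308
G1 X87.7998 Y109.3894
G1 X80.5113 Y107.3212
G1 X71.4811 Y106.0260
M5

Since the viewBox matches the mm dimensions, user units are millimetres directly. The only transform is the Y-flip y_m = 138.8502 − y_svg.

Shape 1 is a open polyline drawn with `<path>`. Its stroke #0000ff means engrave at S288, F3594. After flipping Y the toolpath is (17.5356,5.5181) → (49.7420,64.6817) → (25.5268,72.7092) → (132.1578,131.9795) → (51.8993,9.5246).

Shape 2 is a regular polygon drawn with `<path>`. Its stroke #0000ff means engrave at S288, F3594. After flipping Y the toolpath is (141.9186,39.1380) → (137.2734,38.0609) → (133.5351,41.0210) → (133.5187,45.7894) → (137.2365,48.7753) → (141.8889,47.7303) → (143.9727,43.4413) → (141.9186,39.1380), returning to the start.

Shape 3 is a rectangle drawn with `<polygon>`. Its stroke #ff8800 means score at S459, F1676. After flipping Y the toolpath is (46.3846,92.9139) → (123.0227,92.9139) → (123.0227,81.7753) → (46.3846,81.7753) → (46.3846,92.9139), returning to the start.

Shape 4 is a quadratic bezier drawn with `<path>`. Its stroke #0000ff means engrave at S288, F3594. After flipping Y the toolpath is (99.5370,125.3936) → (99.2152,120.2329) → (97.1518,115.8453) → (93.3466,112.2308) → (87.7998,109.3894) → (80.5113,107.3212) → (71.4811,106.0260).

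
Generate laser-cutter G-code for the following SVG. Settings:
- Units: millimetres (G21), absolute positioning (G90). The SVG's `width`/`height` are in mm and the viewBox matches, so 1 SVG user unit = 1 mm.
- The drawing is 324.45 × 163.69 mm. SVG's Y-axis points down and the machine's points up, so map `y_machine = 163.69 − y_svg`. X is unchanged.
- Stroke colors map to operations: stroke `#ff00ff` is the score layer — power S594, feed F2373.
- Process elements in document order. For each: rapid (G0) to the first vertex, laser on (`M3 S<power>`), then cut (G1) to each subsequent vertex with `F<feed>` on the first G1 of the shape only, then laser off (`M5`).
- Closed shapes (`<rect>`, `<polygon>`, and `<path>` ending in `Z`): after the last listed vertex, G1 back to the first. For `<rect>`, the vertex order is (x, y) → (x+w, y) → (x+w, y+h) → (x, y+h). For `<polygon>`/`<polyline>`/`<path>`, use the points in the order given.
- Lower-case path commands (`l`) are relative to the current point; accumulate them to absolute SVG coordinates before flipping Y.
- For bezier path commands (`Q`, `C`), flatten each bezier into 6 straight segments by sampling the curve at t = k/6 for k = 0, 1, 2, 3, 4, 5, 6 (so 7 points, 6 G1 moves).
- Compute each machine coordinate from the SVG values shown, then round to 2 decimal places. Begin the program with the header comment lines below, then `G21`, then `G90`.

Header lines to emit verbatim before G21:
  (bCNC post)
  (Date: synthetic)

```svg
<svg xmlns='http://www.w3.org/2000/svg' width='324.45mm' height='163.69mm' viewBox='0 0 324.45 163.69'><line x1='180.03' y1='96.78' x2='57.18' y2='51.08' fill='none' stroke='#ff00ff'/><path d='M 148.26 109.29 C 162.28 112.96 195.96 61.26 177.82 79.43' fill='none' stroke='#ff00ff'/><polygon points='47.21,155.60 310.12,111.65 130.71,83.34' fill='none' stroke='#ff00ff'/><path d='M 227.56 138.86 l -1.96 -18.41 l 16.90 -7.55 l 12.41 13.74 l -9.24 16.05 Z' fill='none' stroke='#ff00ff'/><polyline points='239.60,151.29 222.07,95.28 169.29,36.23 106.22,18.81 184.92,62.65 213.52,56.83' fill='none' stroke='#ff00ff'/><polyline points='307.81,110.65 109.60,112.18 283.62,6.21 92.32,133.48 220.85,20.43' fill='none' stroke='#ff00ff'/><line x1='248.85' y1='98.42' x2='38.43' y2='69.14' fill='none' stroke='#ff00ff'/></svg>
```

(bCNC post)
(Date: synthetic)
G21
G90
G0 X180.03 Y66.91
M3 S594
G1 X57.18 Y112.61 F2373
M5
G0 X148.26 Y54.40
M3 S594
G1 X156.58 Y56.60 F2373
G1 X166.19 Y64.55
G1 X175.10 Y74.77
G1 X181.33 Y83.78
G1 X182.90 Y88.10
G1 X177.82 Y84.26
M5
G0 X47.21 Y8.09
M3 S594
G1 X310.12 Y52.04 F2373
G1 X130.71 Y80.35
G1 X47.21 Y8.09
M5
G0 X227.56 Y24.83
M3 S594
G1 X225.60 Y43.24 F2373
G1 X242.50 Y50.79
G1 X254.91 Y37.05
G1 X245.67 Y21.00
G1 X227.56 Y24.83
M5
G0 X239.60 Y12.40
M3 S594
G1 X222.07 Y68.41 F2373
G1 X169.29 Y127.46
G1 X106.22 Y144.88
G1 X184.92 Y101.04
G1 X213.52 Y106.86
M5
G0 X307.81 Y53.04
M3 S594
G1 X109.60 Y51.51 F2373
G1 X283.62 Y157.48
G1 X92.32 Y30.21
G1 X220.85 Y143.26
M5
G0 X248.85 Y65.27
M3 S594
G1 X38.43 Y94.55 F2373
M5

Since the viewBox matches the mm dimensions, user units are millimetres directly. The only transform is the Y-flip y_m = 163.69 − y_svg.

Shape 1 is a line segment drawn with `<line>`. Its stroke #ff00ff means score at S594, F2373. After flipping Y the toolpath is (180.03,66.91) → (57.18,112.61).

Shape 2 is a cubic bezier drawn with `<path>`. Its stroke #ff00ff means score at S594, F2373. After flipping Y the toolpath is (148.26,54.40) → (156.58,56.60) → (166.19,64.55) → (175.10,74.77) → (181.33,83.78) → (182.90,88.10) → (177.82,84.26).

Shape 3 is a closed polygon drawn with `<polygon>`. Its stroke #ff00ff means score at S594, F2373. After flipping Y the toolpath is (47.21,8.09) → (310.12,52.04) → (130.71,80.35) → (47.21,8.09), returning to the start.

Shape 4 is a regular polygon drawn with `<path>`. Its stroke #ff00ff means score at S594, F2373. After flipping Y the toolpath is (227.56,24.83) → (225.60,43.24) → (242.50,50.79) → (254.91,37.05) → (245.67,21.00) → (227.56,24.83), returning to the start.

Shape 5 is a open polyline drawn with `<polyline>`. Its stroke #ff00ff means score at S594, F2373. After flipping Y the toolpath is (239.60,12.40) → (222.07,68.41) → (169.29,127.46) → (106.22,144.88) → (184.92,101.04) → (213.52,106.86).

Shape 6 is a open polyline drawn with `<polyline>`. Its stroke #ff00ff means score at S594, F2373. After flipping Y the toolpath is (307.81,53.04) → (109.60,51.51) → (283.62,157.48) → (92.32,30.21) → (220.85,143.26).

Shape 7 is a line segment drawn with `<line>`. Its stroke #ff00ff means score at S594, F2373. After flipping Y the toolpath is (248.85,65.27) → (38.43,94.55).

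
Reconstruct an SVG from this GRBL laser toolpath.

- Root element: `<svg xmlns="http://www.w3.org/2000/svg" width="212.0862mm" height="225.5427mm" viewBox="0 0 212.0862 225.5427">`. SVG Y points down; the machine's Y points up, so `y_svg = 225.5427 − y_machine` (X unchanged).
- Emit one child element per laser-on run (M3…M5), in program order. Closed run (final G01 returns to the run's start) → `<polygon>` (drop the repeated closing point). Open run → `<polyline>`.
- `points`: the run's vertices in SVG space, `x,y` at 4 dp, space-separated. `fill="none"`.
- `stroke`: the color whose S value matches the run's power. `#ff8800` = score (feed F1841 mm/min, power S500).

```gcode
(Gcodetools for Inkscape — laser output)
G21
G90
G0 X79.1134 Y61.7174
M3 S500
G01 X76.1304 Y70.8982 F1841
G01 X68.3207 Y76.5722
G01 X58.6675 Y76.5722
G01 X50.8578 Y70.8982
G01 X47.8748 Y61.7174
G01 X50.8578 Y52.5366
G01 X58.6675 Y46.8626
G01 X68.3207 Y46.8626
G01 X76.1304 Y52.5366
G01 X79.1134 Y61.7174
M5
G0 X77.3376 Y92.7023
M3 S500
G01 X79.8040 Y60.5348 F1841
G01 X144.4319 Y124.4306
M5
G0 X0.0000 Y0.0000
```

<svg xmlns="http://www.w3.org/2000/svg" width="212.0862mm" height="225.5427mm" viewBox="0 0 212.0862 225.5427">
  <polygon points="79.1134,163.8253 76.1304,154.6445 68.3207,148.9705 58.6675,148.9705 50.8578,154.6445 47.8748,163.8253 50.8578,173.0061 58.6675,178.6801 68.3207,178.6801 76.1304,173.0061" fill="none" stroke="#ff8800"/>
  <polyline points="77.3376,132.8404 79.8040,165.0079 144.4319,101.1121" fill="none" stroke="#ff8800"/>
</svg>

Machine Y-up, SVG Y-down with viewBox height 225.5427, so y_svg = 225.5427 − y_machine; X carries over. Every run uses S500, so all elements get stroke `#ff8800` (score).

Run 1: The run returns to its start, so emit a `<polygon>` with points (Y-flipped): 79.1134,163.8253 76.1304,154.6445 68.3207,148.9705 58.6675,148.9705 50.8578,154.6445 47.8748,163.8253 50.8578,173.0061 58.6675,178.6801 68.3207,178.6801 76.1304,173.0061.

Run 2: The run is open, so emit a `<polyline>` with points (Y-flipped): 77.3376,132.8404 79.8040,165.0079 144.4319,101.1121.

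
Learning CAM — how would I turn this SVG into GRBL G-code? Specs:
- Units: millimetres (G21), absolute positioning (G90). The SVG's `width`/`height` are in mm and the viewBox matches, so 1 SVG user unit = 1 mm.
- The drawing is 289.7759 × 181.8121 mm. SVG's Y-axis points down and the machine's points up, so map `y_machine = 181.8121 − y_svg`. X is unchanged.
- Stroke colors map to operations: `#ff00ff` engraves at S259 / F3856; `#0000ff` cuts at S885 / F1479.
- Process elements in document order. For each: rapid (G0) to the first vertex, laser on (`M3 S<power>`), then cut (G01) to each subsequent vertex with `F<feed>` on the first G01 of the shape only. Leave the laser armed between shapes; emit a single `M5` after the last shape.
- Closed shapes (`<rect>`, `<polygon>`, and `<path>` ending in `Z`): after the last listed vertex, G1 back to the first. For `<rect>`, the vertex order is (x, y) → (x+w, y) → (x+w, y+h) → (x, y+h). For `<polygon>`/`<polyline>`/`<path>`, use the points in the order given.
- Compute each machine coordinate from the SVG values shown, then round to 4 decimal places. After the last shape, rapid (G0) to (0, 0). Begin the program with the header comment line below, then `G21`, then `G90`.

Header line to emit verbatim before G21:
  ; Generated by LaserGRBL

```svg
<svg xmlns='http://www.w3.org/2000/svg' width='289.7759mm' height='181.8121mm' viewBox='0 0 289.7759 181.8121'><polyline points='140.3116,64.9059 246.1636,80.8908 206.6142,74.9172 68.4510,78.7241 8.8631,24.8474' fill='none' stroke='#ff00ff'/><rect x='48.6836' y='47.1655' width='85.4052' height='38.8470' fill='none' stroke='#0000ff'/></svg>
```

; Generated by LaserGRBL
G21
G90
G0 X140.3116 Y116.9062
M3 S259
G01 X246.1636 Y100.9213 F3856
G01 X206.6142 Y106.8949
G01 X68.4510 Y103.0880
G01 X8.8631 Y156.9647
G0 X48.6836 Y134.6466
M3 S885
G01 X134.0888 Y134.6466 F1479
G01 X134.0888 Y95.7996
G01 X48.6836 Y95.7996
G01 X48.6836 Y134.6466
M5
G0 X0.0000 Y0.0000

viewBox `0 0 289.7759 181.8121` with mm width/height → 1 unit = 1 mm. Flip: y_m = 181.8121 − y_svg.

**Shape 1** — `<polyline>` open polyline, stroke `#ff00ff` → engrave (S259, F3856). Machine vertices: (140.3116,116.9062) → (246.1636,100.9213) → (206.6142,106.8949) → (68.4510,103.0880) → (8.8631,156.9647). Open path.

**Shape 2** — `<rect>` rectangle, stroke `#0000ff` → cut (S885, F1479). Machine vertices: (48.6836,134.6466) → (134.0888,134.6466) → (134.0888,95.7996) → (48.6836,95.7996) → (48.6836,134.6466). Closed: final G1 returns to the first vertex.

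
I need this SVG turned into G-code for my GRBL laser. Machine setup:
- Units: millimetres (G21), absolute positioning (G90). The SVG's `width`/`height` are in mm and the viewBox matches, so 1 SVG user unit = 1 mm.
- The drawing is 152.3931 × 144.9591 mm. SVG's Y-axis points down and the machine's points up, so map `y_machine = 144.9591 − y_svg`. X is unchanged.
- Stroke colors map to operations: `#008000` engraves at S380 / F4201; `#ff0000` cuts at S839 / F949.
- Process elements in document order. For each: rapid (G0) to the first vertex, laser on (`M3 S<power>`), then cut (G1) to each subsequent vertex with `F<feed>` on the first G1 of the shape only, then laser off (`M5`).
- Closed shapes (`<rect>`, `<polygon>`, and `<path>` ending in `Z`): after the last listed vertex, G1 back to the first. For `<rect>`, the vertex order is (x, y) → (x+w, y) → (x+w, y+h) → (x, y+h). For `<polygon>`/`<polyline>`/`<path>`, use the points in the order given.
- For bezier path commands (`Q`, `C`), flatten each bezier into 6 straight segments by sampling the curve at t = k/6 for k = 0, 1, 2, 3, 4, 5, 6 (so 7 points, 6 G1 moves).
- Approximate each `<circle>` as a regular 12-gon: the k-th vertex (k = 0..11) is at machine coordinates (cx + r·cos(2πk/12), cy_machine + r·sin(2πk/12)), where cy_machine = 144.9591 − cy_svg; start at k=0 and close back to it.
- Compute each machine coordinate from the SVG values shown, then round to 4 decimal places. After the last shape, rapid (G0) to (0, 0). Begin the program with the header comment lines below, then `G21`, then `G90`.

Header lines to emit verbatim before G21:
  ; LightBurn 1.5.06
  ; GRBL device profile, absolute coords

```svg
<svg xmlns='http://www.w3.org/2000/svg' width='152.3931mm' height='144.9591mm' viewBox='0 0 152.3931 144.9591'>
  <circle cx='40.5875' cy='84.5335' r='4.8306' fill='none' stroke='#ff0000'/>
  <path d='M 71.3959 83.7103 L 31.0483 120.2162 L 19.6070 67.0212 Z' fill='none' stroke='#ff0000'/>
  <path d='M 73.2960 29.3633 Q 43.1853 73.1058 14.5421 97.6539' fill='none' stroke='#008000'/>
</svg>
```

Since the viewBox matches the mm dimensions, user units are millimetres directly. The only transform is the Y-flip y_m = 144.9591 − y_svg.

Shape 1 is a circle drawn with `<circle>`. Its stroke #ff0000 means cut at S839, F949. After flipping Y the toolpath is (45.4181,60.4256) → (44.7709,62.8409) → (43.0028,64.6090) → (40.5875,65.2562) → (38.1722,64.6090) → (36.4041,62.8409) → (35.7569,60.4256) → (36.4041,58.0103) → (38.1722,56.2422) → (40.5875,55.5950) → (43.0028,56.2422) → (44.7709,58.0103) → (45.4181,60.4256), returning to the start.

Shape 2 is a regular polygon drawn with `<path>`. Its stroke #ff0000 means cut at S839, F949. After flipping Y the toolpath is (71.3959,61.2488) → (31.0483,24.7429) → (19.6070,77.9379) → (71.3959,61.2488), returning to the start.

Shape 3 is a quadratic bezier drawn with `<path>`. Its stroke #008000 means engrave at S380, F4201. After flipping Y the toolpath is (73.2960,115.5958) → (63.2999,101.5481) → (53.3853,88.5668) → (43.5522,76.6519) → (33.8006,65.8033) → (24.1306,56.0211) → (14.5421,47.3052).

; LightBurn 1.5.06
; GRBL device profile, absolute coords
G21
G90
G0 X45.4181 Y60.4256
M3 S839
G1 X44.7709 Y62.8409 F949
G1 X43.0028 Y64.6090
G1 X40.5875 Y65.2562
G1 X38.1722 Y64.6090
G1 X36.4041 Y62.8409
G1 X35.7569 Y60.4256
G1 X36.4041 Y58.0103
G1 X38.1722 Y56.2422
G1 X40.5875 Y55.5950
G1 X43.0028 Y56.2422
G1 X44.7709 Y58.0103
G1 X45.4181 Y60.4256
M5
G0 X71.3959 Y61.2488
M3 S839
G1 X31.0483 Y24.7429 F949
G1 X19.6070 Y77.9379
G1 X71.3959 Y61.2488
M5
G0 X73.2960 Y115.5958
M3 S380
G1 X63.2999 Y101.5481 F4201
G1 X53.3853 Y88.5668
G1 X43.5522 Y76.6519
G1 X33.8006 Y65.8033
G1 X24.1306 Y56.0211
G1 X14.5421 Y47.3052
M5
G0 X0.0000 Y0.0000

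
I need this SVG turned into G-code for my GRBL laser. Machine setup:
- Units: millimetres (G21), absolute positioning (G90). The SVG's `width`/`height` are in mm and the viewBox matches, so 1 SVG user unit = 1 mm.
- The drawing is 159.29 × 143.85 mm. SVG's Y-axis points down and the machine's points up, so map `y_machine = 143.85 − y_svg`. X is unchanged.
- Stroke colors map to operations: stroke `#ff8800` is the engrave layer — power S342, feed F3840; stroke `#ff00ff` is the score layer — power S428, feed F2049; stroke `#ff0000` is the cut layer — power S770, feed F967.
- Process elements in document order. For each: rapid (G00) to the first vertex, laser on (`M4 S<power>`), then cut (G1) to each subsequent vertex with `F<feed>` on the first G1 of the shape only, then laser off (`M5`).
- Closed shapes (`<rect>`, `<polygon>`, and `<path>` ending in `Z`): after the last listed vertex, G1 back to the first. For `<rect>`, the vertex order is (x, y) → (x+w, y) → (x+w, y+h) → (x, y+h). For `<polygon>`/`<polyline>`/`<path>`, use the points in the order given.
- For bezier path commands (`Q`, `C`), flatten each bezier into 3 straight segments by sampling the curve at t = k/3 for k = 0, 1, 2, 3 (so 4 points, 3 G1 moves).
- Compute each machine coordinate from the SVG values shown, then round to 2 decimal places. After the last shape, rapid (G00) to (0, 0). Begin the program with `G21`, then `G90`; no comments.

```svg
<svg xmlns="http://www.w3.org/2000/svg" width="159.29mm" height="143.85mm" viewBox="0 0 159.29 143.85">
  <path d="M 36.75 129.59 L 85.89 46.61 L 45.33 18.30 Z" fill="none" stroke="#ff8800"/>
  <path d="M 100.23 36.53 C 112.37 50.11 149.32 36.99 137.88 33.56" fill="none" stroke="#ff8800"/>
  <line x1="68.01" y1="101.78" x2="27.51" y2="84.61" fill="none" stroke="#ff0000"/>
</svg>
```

viewBox `0 0 159.29 143.85` with mm width/height → 1 unit = 1 mm. Flip: y_m = 143.85 − y_svg.

**Shape 1** — `<path>` closed polygon, stroke `#ff8800` → engrave (S342, F3840). Machine vertices: (36.75,14.26) → (85.89,97.24) → (45.33,125.55) → (36.75,14.26). Closed: final G1 returns to the first vertex.

**Shape 2** — `<path>` cubic bezier, stroke `#ff8800` → engrave (S342, F3840). Control points (SVG): P0=(100.23,36.53), P1=(112.37,50.11), P2=(149.32,36.99), P3=(137.88,33.56); sampled at t=k/3. Machine vertices: (100.23,107.32) → (117.93,101.29) → (135.90,104.98) → (137.88,110.29). Open path.

**Shape 3** — `<line>` line segment, stroke `#ff0000` → cut (S770, F967). Machine vertices: (68.01,42.07) → (27.51,59.24). Open path.

G21
G90
G00 X36.75 Y14.26
M4 S342
G1 X85.89 Y97.24 F3840
G1 X45.33 Y125.55
G1 X36.75 Y14.26
M5
G00 X100.23 Y107.32
M4 S342
G1 X117.93 Y101.29 F3840
G1 X135.90 Y104.98
G1 X137.88 Y110.29
M5
G00 X68.01 Y42.07
M4 S770
G1 X27.51 Y59.24 F967
M5
G00 X0.00 Y0.00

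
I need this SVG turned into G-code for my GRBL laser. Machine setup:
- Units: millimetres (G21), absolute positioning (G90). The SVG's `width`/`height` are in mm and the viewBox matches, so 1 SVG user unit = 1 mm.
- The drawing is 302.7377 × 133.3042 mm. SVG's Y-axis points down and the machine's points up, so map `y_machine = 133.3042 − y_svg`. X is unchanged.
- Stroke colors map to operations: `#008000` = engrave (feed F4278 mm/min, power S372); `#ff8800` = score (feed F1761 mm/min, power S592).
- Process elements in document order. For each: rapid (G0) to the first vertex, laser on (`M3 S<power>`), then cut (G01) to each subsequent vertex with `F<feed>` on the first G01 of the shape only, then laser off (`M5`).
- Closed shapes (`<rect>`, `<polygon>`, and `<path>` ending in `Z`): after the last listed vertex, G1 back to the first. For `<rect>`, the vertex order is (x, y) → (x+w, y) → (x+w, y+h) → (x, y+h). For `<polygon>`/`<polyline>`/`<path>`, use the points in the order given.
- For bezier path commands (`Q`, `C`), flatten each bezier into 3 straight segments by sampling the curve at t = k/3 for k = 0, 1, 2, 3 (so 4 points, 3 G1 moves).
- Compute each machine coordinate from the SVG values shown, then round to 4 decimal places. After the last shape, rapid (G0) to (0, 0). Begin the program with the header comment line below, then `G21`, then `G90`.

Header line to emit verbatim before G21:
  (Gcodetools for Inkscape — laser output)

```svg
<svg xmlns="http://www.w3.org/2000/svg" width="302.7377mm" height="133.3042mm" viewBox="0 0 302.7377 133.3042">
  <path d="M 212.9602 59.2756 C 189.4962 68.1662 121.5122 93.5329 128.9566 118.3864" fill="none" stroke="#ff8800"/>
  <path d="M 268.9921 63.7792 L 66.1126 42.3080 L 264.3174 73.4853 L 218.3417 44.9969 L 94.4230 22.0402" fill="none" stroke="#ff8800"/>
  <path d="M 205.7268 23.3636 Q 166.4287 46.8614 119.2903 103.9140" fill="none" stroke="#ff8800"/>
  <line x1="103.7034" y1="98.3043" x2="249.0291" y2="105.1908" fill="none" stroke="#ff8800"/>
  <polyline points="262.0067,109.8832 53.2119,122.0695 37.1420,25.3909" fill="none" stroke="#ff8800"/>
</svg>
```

1 u = 1 mm; y_m = 133.3042 − y.

[1] `<path>` cubic bezier, #ff8800→score S592 F1761: (212.9602,74.0286) → (179.0987,60.2752) → (142.2125,39.3131) → (128.9566,14.9178)

[2] `<path>` open polyline, #ff8800→score S592 F1761: (268.9921,69.5250) → (66.1126,90.9962) → (264.3174,59.8189) → (218.3417,88.3073) → (94.4230,111.2640)

[3] `<path>` quadratic bezier, #ff8800→score S592 F1761: (205.7268,109.9406) → (178.6569,90.5471) → (149.8448,63.6970) → (119.2903,29.3902)

[4] `<line>` line segment, #ff8800→score S592 F1761: (103.7034,34.9999) → (249.0291,28.1134)

[5] `<polyline>` open polyline, #ff8800→score S592 F1761: (262.0067,23.4210) → (53.2119,11.2347) → (37.1420,107.9133)

(Gcodetools for Inkscape — laser output)
G21
G90
G0 X212.9602 Y74.0286
M3 S592
G01 X179.0987 Y60.2752 F1761
G01 X142.2125 Y39.3131
G01 X128.9566 Y14.9178
M5
G0 X268.9921 Y69.5250
M3 S592
G01 X66.1126 Y90.9962 F1761
G01 X264.3174 Y59.8189
G01 X218.3417 Y88.3073
G01 X94.4230 Y111.2640
M5
G0 X205.7268 Y109.9406
M3 S592
G01 X178.6569 Y90.5471 F1761
G01 X149.8448 Y63.6970
G01 X119.2903 Y29.3902
M5
G0 X103.7034 Y34.9999
M3 S592
G01 X249.0291 Y28.1134 F1761
M5
G0 X262.0067 Y23.4210
M3 S592
G01 X53.2119 Y11.2347 F1761
G01 X37.1420 Y107.9133
M5
G0 X0.0000 Y0.0000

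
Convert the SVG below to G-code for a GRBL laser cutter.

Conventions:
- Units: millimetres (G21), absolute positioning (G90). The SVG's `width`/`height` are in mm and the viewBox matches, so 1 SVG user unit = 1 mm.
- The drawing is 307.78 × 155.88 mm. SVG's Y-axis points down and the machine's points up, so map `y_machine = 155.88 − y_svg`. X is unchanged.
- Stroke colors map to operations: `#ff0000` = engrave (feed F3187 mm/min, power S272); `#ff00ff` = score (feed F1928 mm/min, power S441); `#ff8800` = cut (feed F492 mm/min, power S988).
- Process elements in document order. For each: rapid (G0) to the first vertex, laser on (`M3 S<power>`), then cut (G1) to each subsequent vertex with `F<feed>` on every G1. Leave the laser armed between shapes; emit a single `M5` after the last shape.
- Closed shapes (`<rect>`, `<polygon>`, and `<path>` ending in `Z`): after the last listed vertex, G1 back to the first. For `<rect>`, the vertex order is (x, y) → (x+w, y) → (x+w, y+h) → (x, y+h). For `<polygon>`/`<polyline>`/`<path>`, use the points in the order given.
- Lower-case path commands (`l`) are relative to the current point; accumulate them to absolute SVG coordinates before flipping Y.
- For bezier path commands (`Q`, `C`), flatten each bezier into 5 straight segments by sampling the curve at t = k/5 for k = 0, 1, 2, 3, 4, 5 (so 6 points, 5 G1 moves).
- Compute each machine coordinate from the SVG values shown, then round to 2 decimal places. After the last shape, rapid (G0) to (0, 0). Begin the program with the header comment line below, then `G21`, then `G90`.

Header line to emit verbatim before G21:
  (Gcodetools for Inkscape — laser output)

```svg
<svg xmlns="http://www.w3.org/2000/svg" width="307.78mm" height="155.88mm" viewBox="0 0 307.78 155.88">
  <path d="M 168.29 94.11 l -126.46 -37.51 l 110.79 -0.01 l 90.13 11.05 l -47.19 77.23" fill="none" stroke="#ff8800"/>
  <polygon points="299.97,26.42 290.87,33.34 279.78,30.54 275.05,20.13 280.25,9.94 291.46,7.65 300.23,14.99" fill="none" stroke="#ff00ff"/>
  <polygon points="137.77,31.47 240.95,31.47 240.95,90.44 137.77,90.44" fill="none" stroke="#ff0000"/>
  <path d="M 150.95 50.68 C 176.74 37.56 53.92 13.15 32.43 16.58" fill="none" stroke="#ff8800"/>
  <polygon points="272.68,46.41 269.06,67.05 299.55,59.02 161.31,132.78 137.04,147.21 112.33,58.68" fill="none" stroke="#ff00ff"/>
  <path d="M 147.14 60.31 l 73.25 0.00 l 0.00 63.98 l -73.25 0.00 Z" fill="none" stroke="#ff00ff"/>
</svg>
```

Since the viewBox matches the mm dimensions, user units are millimetres directly. The only transform is the Y-flip y_m = 155.88 − y_svg.

Shape 1 is a open polyline drawn with `<path>`. Its stroke #ff8800 means cut at S988, F492. After flipping Y the toolpath is (168.29,61.77) → (41.83,99.28) → (152.62,99.29) → (242.75,88.24) → (195.56,11.01).

Shape 2 is a regular polygon drawn with `<polygon>`. Its stroke #ff00ff means score at S441, F1928. After flipping Y the toolpath is (299.97,129.46) → (290.87,122.54) → (279.78,125.34) → (275.05,135.75) → (280.25,145.94) → (291.46,148.23) → (300.23,140.89) → (299.97,129.46), returning to the start.

Shape 3 is a rectangle drawn with `<polygon>`. Its stroke #ff0000 means engrave at S272, F3187. After flipping Y the toolpath is (137.77,124.41) → (240.95,124.41) → (240.95,65.44) → (137.77,65.44) → (137.77,124.41), returning to the start.

Shape 4 is a cubic bezier drawn with `<path>`. Its stroke #ff8800 means cut at S988, F492. After flipping Y the toolpath is (150.95,105.20) → (150.59,114.11) → (126.56,123.86) → (90.86,132.56) → (55.48,138.33) → (32.43,139.30).

Shape 5 is a closed polygon drawn with `<polygon>`. Its stroke #ff00ff means score at S441, F1928. After flipping Y the toolpath is (272.68,109.47) → (269.06,88.83) → (299.55,96.86) → (161.31,23.10) → (137.04,8.67) → (112.33,97.20) → (272.68,109.47), returning to the start.

Shape 6 is a rectangle drawn with `<path>`. Its stroke #ff00ff means score at S441, F1928. After flipping Y the toolpath is (147.14,95.57) → (220.39,95.57) → (220.39,31.59) → (147.14,31.59) → (147.14,95.57), returning to the start.

(Gcodetools for Inkscape — laser output)
G21
G90
G0 X168.29 Y61.77
M3 S988
G1 X41.83 Y99.28 F492
G1 X152.62 Y99.29 F492
G1 X242.75 Y88.24 F492
G1 X195.56 Y11.01 F492
G0 X299.97 Y129.46
M3 S441
G1 X290.87 Y122.54 F1928
G1 X279.78 Y125.34 F1928
G1 X275.05 Y135.75 F1928
G1 X280.25 Y145.94 F1928
G1 X291.46 Y148.23 F1928
G1 X300.23 Y140.89 F1928
G1 X299.97 Y129.46 F1928
G0 X137.77 Y124.41
M3 S272
G1 X240.95 Y124.41 F3187
G1 X240.95 Y65.44 F3187
G1 X137.77 Y65.44 F3187
G1 X137.77 Y124.41 F3187
G0 X150.95 Y105.20
M3 S988
G1 X150.59 Y114.11 F492
G1 X126.56 Y123.86 F492
G1 X90.86 Y132.56 F492
G1 X55.48 Y138.33 F492
G1 X32.43 Y139.30 F492
G0 X272.68 Y109.47
M3 S441
G1 X269.06 Y88.83 F1928
G1 X299.55 Y96.86 F1928
G1 X161.31 Y23.10 F1928
G1 X137.04 Y8.67 F1928
G1 X112.33 Y97.20 F1928
G1 X272.68 Y109.47 F1928
G0 X147.14 Y95.57
M3 S441
G1 X220.39 Y95.57 F1928
G1 X220.39 Y31.59 F1928
G1 X147.14 Y31.59 F1928
G1 X147.14 Y95.57 F1928
M5
G0 X0.00 Y0.00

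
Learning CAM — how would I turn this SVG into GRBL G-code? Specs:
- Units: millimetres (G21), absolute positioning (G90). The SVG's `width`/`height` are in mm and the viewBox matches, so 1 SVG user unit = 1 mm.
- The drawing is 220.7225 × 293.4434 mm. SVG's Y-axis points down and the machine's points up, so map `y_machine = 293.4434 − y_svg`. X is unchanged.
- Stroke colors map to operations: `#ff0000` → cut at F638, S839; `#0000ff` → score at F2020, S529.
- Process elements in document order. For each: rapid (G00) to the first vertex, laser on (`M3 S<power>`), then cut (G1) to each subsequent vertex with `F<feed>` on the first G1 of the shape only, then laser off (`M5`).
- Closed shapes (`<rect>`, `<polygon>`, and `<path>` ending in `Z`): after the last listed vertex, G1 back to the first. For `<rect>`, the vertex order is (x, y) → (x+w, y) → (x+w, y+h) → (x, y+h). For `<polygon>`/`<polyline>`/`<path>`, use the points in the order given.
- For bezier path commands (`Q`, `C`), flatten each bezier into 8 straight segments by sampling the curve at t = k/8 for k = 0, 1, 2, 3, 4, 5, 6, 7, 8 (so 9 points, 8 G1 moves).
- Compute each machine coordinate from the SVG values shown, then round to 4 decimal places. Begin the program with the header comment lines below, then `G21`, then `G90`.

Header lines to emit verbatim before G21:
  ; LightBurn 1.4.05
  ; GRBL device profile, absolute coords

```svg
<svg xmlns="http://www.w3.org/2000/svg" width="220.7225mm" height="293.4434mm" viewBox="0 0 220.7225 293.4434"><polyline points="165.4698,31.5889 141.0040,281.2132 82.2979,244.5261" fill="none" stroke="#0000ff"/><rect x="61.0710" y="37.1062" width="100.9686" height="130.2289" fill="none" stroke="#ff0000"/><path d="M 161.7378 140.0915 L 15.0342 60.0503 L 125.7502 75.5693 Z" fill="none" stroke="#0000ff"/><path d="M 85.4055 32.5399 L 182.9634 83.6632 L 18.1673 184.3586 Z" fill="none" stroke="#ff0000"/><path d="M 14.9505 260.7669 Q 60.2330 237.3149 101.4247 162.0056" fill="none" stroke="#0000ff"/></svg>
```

viewBox `0 0 220.7225 293.4434` with mm width/height → 1 unit = 1 mm. Flip: y_m = 293.4434 − y_svg.

**Shape 1** — `<polyline>` open polyline, stroke `#0000ff` → score (S529, F2020). Machine vertices: (165.4698,261.8545) → (141.0040,12.2302) → (82.2979,48.9173). Open path.

**Shape 2** — `<rect>` rectangle, stroke `#ff0000` → cut (S839, F638). Machine vertices: (61.0710,256.3372) → (162.0396,256.3372) → (162.0396,126.1083) → (61.0710,126.1083) → (61.0710,256.3372). Closed: final G1 returns to the first vertex.

**Shape 3** — `<path>` closed polygon, stroke `#0000ff` → score (S529, F2020). Machine vertices: (161.7378,153.3519) → (15.0342,233.3931) → (125.7502,217.8741) → (161.7378,153.3519). Closed: final G1 returns to the first vertex.

**Shape 4** — `<path>` closed polygon, stroke `#ff0000` → cut (S839, F638). Machine vertices: (85.4055,260.9035) → (182.9634,209.7802) → (18.1673,109.0848) → (85.4055,260.9035). Closed: final G1 returns to the first vertex.

**Shape 5** — `<path>` quadratic bezier, stroke `#0000ff` → score (S529, F2020). Control points (SVG): P0=(14.9505,260.7669), P1=(60.2330,237.3149), P2=(101.4247,162.0056); sampled at t=k/8. Machine vertices: (14.9505,32.6765) → (26.2072,39.3498) → (37.3361,47.6436) → (48.3371,57.5579) → (59.2103,69.0928) → (69.9557,82.2483) → (80.5732,97.0242) → (91.0629,113.4207) → (101.4247,131.4378). Open path.

; LightBurn 1.4.05
; GRBL device profile, absolute coords
G21
G90
G00 X165.4698 Y261.8545
M3 S529
G1 X141.0040 Y12.2302 F2020
G1 X82.2979 Y48.9173
M5
G00 X61.0710 Y256.3372
M3 S839
G1 X162.0396 Y256.3372 F638
G1 X162.0396 Y126.1083
G1 X61.0710 Y126.1083
G1 X61.0710 Y256.3372
M5
G00 X161.7378 Y153.3519
M3 S529
G1 X15.0342 Y233.3931 F2020
G1 X125.7502 Y217.8741
G1 X161.7378 Y153.3519
M5
G00 X85.4055 Y260.9035
M3 S839
G1 X182.9634 Y209.7802 F638
G1 X18.1673 Y109.0848
G1 X85.4055 Y260.9035
M5
G00 X14.9505 Y32.6765
M3 S529
G1 X26.2072 Y39.3498 F2020
G1 X37.3361 Y47.6436
G1 X48.3371 Y57.5579
G1 X59.2103 Y69.0928
G1 X69.9557 Y82.2483
G1 X80.5732 Y97.0242
G1 X91.0629 Y113.4207
G1 X101.4247 Y131.4378
M5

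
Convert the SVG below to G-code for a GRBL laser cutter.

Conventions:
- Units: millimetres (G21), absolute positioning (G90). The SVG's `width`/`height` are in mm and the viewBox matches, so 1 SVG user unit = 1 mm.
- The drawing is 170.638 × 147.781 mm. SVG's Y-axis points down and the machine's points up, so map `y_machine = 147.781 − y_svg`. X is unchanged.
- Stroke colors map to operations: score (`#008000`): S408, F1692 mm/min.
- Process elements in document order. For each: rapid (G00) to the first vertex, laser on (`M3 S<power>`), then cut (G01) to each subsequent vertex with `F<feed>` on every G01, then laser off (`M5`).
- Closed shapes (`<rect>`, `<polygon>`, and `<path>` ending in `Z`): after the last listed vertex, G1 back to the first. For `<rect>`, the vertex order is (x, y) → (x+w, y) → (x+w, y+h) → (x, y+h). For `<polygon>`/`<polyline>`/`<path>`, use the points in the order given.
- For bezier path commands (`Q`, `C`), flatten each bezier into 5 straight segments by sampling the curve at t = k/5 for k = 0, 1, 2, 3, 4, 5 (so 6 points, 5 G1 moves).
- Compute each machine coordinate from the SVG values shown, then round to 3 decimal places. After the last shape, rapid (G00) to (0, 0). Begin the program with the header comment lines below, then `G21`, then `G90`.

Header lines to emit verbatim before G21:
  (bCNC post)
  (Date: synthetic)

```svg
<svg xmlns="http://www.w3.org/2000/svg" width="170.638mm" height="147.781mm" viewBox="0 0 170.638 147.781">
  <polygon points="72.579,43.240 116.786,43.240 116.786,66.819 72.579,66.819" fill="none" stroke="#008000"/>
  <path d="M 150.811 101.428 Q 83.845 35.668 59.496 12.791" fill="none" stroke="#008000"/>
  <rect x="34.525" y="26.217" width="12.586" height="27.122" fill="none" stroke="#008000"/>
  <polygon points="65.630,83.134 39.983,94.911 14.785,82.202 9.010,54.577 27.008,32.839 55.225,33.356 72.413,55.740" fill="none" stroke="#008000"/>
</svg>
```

(bCNC post)
(Date: synthetic)
G21
G90
G00 X72.579 Y104.541
M3 S408
G01 X116.786 Y104.541 F1692
G01 X116.786 Y80.962 F1692
G01 X72.579 Y80.962 F1692
G01 X72.579 Y104.541 F1692
M5
G00 X150.811 Y46.353
M3 S408
G01 X125.729 Y70.942 F1692
G01 X104.057 Y92.100 F1692
G01 X85.794 Y109.827 F1692
G01 X70.940 Y124.124 F1692
G01 X59.496 Y134.990 F1692
M5
G00 X34.525 Y121.564
M3 S408
G01 X47.111 Y121.564 F1692
G01 X47.111 Y94.442 F1692
G01 X34.525 Y94.442 F1692
G01 X34.525 Y121.564 F1692
M5
G00 X65.630 Y64.647
M3 S408
G01 X39.983 Y52.870 F1692
G01 X14.785 Y65.579 F1692
G01 X9.010 Y93.204 F1692
G01 X27.008 Y114.942 F1692
G01 X55.225 Y114.425 F1692
G01 X72.413 Y92.041 F1692
G01 X65.630 Y64.647 F1692
M5
G00 X0.000 Y0.000

Since the viewBox matches the mm dimensions, user units are millimetres directly. The only transform is the Y-flip y_m = 147.781 − y_svg.

Shape 1 is a rectangle drawn with `<polygon>`. Its stroke #008000 means score at S408, F1692. After flipping Y the toolpath is (72.579,104.541) → (116.786,104.541) → (116.786,80.962) → (72.579,80.962) → (72.579,104.541), returning to the start.

Shape 2 is a quadratic bezier drawn with `<path>`. Its stroke #008000 means score at S408, F1692. After flipping Y the toolpath is (150.811,46.353) → (125.729,70.942) → (104.057,92.100) → (85.794,109.827) → (70.940,124.124) → (59.496,134.990).

Shape 3 is a rectangle drawn with `<rect>`. Its stroke #008000 means score at S408, F1692. After flipping Y the toolpath is (34.525,121.564) → (47.111,121.564) → (47.111,94.442) → (34.525,94.442) → (34.525,121.564), returning to the start.

Shape 4 is a regular polygon drawn with `<polygon>`. Its stroke #008000 means score at S408, F1692. After flipping Y the toolpath is (65.630,64.647) → (39.983,52.870) → (14.785,65.579) → (9.010,93.204) → (27.008,114.942) → (55.225,114.425) → (72.413,92.041) → (65.630,64.647), returning to the start.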